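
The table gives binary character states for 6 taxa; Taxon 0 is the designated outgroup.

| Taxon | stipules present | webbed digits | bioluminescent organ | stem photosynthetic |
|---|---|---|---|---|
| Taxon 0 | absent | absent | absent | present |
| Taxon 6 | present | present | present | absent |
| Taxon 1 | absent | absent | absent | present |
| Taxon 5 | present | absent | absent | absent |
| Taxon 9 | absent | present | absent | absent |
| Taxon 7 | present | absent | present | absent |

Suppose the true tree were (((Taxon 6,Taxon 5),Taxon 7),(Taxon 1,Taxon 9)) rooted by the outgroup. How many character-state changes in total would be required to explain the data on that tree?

7

Map each character onto (((Taxon 6,Taxon 5),Taxon 7),(Taxon 1,Taxon 9)) (rooted by Taxon 0) and count the minimum state changes it requires (Fitch parsimony):
stipules present: 1; webbed digits: 2; bioluminescent organ: 2; stem photosynthetic: 2.
Total tree length = 7.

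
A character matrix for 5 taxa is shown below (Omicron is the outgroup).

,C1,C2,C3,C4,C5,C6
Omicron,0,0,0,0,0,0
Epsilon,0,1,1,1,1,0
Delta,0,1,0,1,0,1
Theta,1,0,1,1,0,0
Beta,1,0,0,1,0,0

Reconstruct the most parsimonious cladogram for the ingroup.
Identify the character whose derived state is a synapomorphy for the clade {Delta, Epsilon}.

The outgroup has state '0' for every character, so '1' is the derived state throughout.
C1 (derived state '1') is shared by Beta and Theta — a synapomorphy uniting that clade.
C2 (derived state '1') is shared by Delta and Epsilon — a synapomorphy uniting that clade.
C3 groups Epsilon and Theta, which is incompatible with the clades supported by the remaining characters; treating it as convergent (homoplasy) costs fewer steps than any alternative tree.
C4 (derived state '1') is shared by all ingroup taxa — unites the whole ingroup.
C5 (derived state '1') is unique to Epsilon (autapomorphy; uninformative for grouping).
C6: derived state '1' in Delta only — an autapomorphy, so it tells us nothing about relationships among taxa.
Most parsimonious ingroup topology: ((Epsilon,Delta),(Theta,Beta)).
The clade {Delta, Epsilon} is supported by C2: its derived state '1' occurs in exactly those taxa and in no other taxon (including the outgroup).

C2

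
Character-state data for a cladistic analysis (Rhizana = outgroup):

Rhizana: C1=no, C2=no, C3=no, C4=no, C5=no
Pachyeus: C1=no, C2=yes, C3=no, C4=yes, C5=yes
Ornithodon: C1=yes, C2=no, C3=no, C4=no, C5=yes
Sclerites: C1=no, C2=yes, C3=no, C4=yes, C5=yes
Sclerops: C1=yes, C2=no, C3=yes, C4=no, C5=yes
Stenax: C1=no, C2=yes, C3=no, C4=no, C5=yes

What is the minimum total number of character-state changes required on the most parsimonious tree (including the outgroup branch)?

5

The outgroup has state 'no' for every character, so 'yes' is the derived state throughout.
Only Ornithodon and Sclerops show the derived state 'yes' for C1, supporting them as a clade.
C2 (derived state 'yes') is shared by Pachyeus, Sclerites, and Stenax — a synapomorphy uniting that clade.
C3: derived state 'yes' in Sclerops only — an autapomorphy, so it tells us nothing about relationships among taxa.
Only Pachyeus and Sclerites show the derived state 'yes' for C4, supporting them as a clade.
C5 (derived state 'yes') is shared by all ingroup taxa — unites the whole ingroup.
Most parsimonious ingroup topology: (((Pachyeus,Sclerites),Stenax),(Ornithodon,Sclerops)).
Changes per character on this tree: C1: 1; C2: 1; C3: 1; C4: 1; C5: 1.
Total = 5.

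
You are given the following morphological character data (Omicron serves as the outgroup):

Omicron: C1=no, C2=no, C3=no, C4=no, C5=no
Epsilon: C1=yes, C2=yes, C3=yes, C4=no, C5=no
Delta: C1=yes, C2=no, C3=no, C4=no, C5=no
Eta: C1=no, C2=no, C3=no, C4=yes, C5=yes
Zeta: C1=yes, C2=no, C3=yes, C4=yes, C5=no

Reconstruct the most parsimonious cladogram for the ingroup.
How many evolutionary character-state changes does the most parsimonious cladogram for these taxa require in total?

The outgroup has state 'no' for every character, so 'yes' is the derived state throughout.
Only Delta, Epsilon, and Zeta show the derived state 'yes' for C1, supporting them as a clade.
C2: derived state 'yes' in Epsilon only — an autapomorphy, so it tells us nothing about relationships among taxa.
C3 (derived state 'yes') is shared by Epsilon and Zeta — a synapomorphy uniting that clade.
C4 (state 'yes') occurs in Eta and Zeta but conflicts with the nesting implied by the other characters — most parsimoniously interpreted as homoplasy.
C5 (derived state 'yes') is unique to Eta (autapomorphy; uninformative for grouping).
Most parsimonious ingroup topology: (((Epsilon,Zeta),Delta),Eta).
Changes per character on this tree: C1: 1; C2: 1; C3: 1; C4: 2; C5: 1.
Total = 6.

6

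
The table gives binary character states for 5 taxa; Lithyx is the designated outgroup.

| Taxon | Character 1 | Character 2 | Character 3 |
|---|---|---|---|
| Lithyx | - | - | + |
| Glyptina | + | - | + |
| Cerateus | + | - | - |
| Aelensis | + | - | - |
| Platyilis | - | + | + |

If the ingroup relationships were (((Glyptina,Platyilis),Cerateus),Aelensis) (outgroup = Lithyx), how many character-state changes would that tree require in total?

5

Map each character onto (((Glyptina,Platyilis),Cerateus),Aelensis) (rooted by Lithyx) and count the minimum state changes it requires (Fitch parsimony):
Character 1: 2; Character 2: 1; Character 3: 2.
Total tree length = 5.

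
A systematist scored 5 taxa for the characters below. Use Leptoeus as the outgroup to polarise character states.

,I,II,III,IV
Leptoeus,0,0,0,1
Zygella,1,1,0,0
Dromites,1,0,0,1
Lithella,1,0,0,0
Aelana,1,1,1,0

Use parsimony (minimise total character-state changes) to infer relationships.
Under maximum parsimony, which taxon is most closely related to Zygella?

Character polarity is set by the outgroup: the derived state is whichever differs from the outgroup's state, so for IV the derived state is '0', and for the remaining characters it is '1'.
All ingroup taxa share the derived state '1' for I; it defines the ingroup but does not resolve relationships within it.
Only Aelana and Zygella show the derived state '1' for II, supporting them as a clade.
III (derived state '1') is unique to Aelana (autapomorphy; uninformative for grouping).
IV: derived state '0' in Aelana, Lithella, and Zygella only — synapomorphy for {Aelana, Lithella, Zygella}.
Most parsimonious ingroup topology: (((Zygella,Aelana),Lithella),Dromites).
Zygella and Aelana form a cherry on this tree, so they are sister taxa.

Aelana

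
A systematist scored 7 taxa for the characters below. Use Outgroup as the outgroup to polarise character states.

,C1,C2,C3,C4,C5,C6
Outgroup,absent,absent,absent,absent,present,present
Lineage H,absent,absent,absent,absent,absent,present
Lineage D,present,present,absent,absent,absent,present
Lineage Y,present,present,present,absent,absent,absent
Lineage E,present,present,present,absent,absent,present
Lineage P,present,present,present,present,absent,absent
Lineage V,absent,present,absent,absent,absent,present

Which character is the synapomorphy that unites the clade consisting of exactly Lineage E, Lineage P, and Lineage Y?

Character polarity is set by the outgroup: the derived state is whichever differs from the outgroup's state, so for C5, C6 the derived state is 'absent', and for the remaining characters it is 'present'.
Only Lineage D, Lineage E, Lineage P, and Lineage Y show the derived state 'present' for C1, supporting them as a clade.
C2: derived state 'present' in Lineage D, Lineage E, Lineage P, Lineage V, and Lineage Y only — synapomorphy for {Lineage D, Lineage E, Lineage P, Lineage V, Lineage Y}.
C3: derived state 'present' in Lineage E, Lineage P, and Lineage Y only — synapomorphy for {Lineage E, Lineage P, Lineage Y}.
C4: derived state 'present' in Lineage P only — an autapomorphy, so it tells us nothing about relationships among taxa.
All ingroup taxa share the derived state 'absent' for C5; it defines the ingroup but does not resolve relationships within it.
Only Lineage P and Lineage Y show the derived state 'absent' for C6, supporting them as a clade.
Most parsimonious ingroup topology: (Lineage H,((Lineage D,((Lineage Y,Lineage P),Lineage E)),Lineage V)).
The clade {Lineage E, Lineage P, Lineage Y} is supported by C3: its derived state 'present' occurs in exactly those taxa and in no other taxon (including the outgroup).

C3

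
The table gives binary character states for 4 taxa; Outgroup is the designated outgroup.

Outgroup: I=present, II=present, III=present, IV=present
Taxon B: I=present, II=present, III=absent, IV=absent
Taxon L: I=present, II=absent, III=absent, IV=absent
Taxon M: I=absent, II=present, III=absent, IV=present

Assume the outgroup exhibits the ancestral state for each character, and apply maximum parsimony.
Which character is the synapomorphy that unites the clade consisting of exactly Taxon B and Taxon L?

IV

The outgroup has state 'present' for every character, so 'absent' is the derived state throughout.
I (derived state 'absent') is unique to Taxon M (autapomorphy; uninformative for grouping).
II: derived state 'absent' in Taxon L only — an autapomorphy, so it tells us nothing about relationships among taxa.
All ingroup taxa share the derived state 'absent' for III; it defines the ingroup but does not resolve relationships within it.
IV: derived state 'absent' in Taxon B and Taxon L only — synapomorphy for {Taxon B, Taxon L}.
Most parsimonious ingroup topology: ((Taxon B,Taxon L),Taxon M).
The clade {Taxon B, Taxon L} is supported by IV: its derived state 'absent' occurs in exactly those taxa and in no other taxon (including the outgroup).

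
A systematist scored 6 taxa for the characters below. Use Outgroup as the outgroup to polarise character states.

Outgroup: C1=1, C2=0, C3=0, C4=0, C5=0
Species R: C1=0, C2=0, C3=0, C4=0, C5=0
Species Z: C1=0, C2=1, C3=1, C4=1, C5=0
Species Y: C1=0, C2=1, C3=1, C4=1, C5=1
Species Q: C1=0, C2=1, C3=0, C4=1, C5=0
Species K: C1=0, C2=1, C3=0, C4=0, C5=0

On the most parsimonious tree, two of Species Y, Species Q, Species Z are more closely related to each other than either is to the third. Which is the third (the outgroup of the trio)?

Character polarity is set by the outgroup: the derived state is whichever differs from the outgroup's state, so for C1 the derived state is '0', and for the remaining characters it is '1'.
All ingroup taxa share the derived state '0' for C1; it defines the ingroup but does not resolve relationships within it.
C2: derived state '1' in Species K, Species Q, Species Y, and Species Z only — synapomorphy for {Species K, Species Q, Species Y, Species Z}.
Only Species Y and Species Z show the derived state '1' for C3, supporting them as a clade.
C4 (derived state '1') is shared by Species Q, Species Y, and Species Z — a synapomorphy uniting that clade.
C5 (derived state '1') is unique to Species Y (autapomorphy; uninformative for grouping).
Most parsimonious ingroup topology: (Species R,(((Species Z,Species Y),Species Q),Species K)).
Species Z and Species Y share a more recent common ancestor with each other than either does with Species Q, so Species Q is the least closely related of the three.

Species Q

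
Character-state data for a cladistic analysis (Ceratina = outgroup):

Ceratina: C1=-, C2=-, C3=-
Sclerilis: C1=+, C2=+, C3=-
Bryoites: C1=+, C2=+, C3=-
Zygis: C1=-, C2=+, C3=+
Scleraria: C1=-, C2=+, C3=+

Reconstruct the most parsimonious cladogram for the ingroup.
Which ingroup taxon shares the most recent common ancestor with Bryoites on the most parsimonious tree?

The outgroup has state '-' for every character, so '+' is the derived state throughout.
C1 (derived state '+') is shared by Bryoites and Sclerilis — a synapomorphy uniting that clade.
All ingroup taxa share the derived state '+' for C2; it defines the ingroup but does not resolve relationships within it.
C3 (derived state '+') is shared by Scleraria and Zygis — a synapomorphy uniting that clade.
Most parsimonious ingroup topology: ((Sclerilis,Bryoites),(Zygis,Scleraria)).
Bryoites and Sclerilis form a cherry on this tree, so they are sister taxa.

Sclerilis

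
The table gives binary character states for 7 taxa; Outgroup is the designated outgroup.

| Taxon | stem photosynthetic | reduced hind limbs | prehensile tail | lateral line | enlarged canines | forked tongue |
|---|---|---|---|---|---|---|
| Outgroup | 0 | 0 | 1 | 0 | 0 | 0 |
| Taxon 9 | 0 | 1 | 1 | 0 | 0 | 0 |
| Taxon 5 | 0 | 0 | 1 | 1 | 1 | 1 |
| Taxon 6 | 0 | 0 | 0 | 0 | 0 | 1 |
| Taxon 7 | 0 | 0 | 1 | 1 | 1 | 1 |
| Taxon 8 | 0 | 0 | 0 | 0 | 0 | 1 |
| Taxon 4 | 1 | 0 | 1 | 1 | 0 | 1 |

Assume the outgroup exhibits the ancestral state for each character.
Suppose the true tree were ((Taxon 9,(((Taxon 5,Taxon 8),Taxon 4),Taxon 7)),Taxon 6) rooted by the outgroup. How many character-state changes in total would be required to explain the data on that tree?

10

Map each character onto ((Taxon 9,(((Taxon 5,Taxon 8),Taxon 4),Taxon 7)),Taxon 6) (rooted by Outgroup) and count the minimum state changes it requires (Fitch parsimony):
stem photosynthetic: 1; reduced hind limbs: 1; prehensile tail: 2; lateral line: 2; enlarged canines: 2; forked tongue: 2.
Total tree length = 10.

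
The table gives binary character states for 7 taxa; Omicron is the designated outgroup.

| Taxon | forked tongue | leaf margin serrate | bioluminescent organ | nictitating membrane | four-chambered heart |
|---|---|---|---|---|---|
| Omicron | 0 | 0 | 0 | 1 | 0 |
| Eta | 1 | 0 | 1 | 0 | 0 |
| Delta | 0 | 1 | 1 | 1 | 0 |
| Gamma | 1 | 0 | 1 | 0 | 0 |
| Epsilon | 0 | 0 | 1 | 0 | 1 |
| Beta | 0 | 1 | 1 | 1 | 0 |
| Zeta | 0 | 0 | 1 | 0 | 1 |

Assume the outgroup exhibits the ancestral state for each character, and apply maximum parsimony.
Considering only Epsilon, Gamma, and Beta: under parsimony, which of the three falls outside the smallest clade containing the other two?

Beta

Character polarity is set by the outgroup: the derived state is whichever differs from the outgroup's state, so for nictitating membrane the derived state is '0', and for the remaining characters it is '1'.
Only Eta and Gamma show the derived state '1' for forked tongue, supporting them as a clade.
leaf margin serrate (derived state '1') is shared by Beta and Delta — a synapomorphy uniting that clade.
bioluminescent organ (derived state '1') is shared by all ingroup taxa — unites the whole ingroup.
nictitating membrane (derived state '0') is shared by Epsilon, Eta, Gamma, and Zeta — a synapomorphy uniting that clade.
four-chambered heart (derived state '1') is shared by Epsilon and Zeta — a synapomorphy uniting that clade.
Most parsimonious ingroup topology: (((Eta,Gamma),(Epsilon,Zeta)),(Delta,Beta)).
Epsilon and Gamma share a more recent common ancestor with each other than either does with Beta, so Beta is the least closely related of the three.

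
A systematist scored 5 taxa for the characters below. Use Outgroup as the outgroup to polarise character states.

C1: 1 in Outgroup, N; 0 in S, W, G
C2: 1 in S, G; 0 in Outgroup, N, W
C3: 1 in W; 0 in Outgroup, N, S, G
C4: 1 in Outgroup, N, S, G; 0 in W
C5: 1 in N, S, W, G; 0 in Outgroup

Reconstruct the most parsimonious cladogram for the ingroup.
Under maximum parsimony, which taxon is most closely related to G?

S

Character polarity is set by the outgroup: the derived state is whichever differs from the outgroup's state, so for C1, C4 the derived state is '0', and for the remaining characters it is '1'.
Only G, S, and W show the derived state '0' for C1, supporting them as a clade.
C2: derived state '1' in G and S only — synapomorphy for {G, S}.
C3 (derived state '1') is unique to W (autapomorphy; uninformative for grouping).
C4: derived state '0' in W only — an autapomorphy, so it tells us nothing about relationships among taxa.
C5 (derived state '1') is shared by all ingroup taxa — unites the whole ingroup.
Most parsimonious ingroup topology: (N,((S,G),W)).
G and S form a cherry on this tree, so they are sister taxa.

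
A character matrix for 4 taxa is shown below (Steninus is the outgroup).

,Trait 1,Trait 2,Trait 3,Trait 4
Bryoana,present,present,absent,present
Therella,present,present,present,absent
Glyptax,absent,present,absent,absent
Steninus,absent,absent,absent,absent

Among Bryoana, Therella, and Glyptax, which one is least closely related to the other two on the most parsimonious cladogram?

The outgroup has state 'absent' for every character, so 'present' is the derived state throughout.
Trait 1 (derived state 'present') is shared by Bryoana and Therella — a synapomorphy uniting that clade.
All ingroup taxa share the derived state 'present' for Trait 2; it defines the ingroup but does not resolve relationships within it.
Trait 3: derived state 'present' in Therella only — an autapomorphy, so it tells us nothing about relationships among taxa.
Trait 4 (derived state 'present') is unique to Bryoana (autapomorphy; uninformative for grouping).
Most parsimonious ingroup topology: ((Bryoana,Therella),Glyptax).
Therella and Bryoana share a more recent common ancestor with each other than either does with Glyptax, so Glyptax is the least closely related of the three.

Glyptax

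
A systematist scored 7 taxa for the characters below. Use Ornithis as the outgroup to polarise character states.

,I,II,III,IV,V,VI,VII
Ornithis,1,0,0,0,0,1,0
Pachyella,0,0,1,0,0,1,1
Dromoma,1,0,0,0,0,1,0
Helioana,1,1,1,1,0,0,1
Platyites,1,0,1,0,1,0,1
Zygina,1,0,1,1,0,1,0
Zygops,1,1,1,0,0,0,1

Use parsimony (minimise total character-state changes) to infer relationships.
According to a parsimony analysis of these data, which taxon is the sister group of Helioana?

Zygops

Character polarity is set by the outgroup: the derived state is whichever differs from the outgroup's state, so for I, VI the derived state is '0', and for the remaining characters it is '1'.
I (derived state '0') is unique to Pachyella (autapomorphy; uninformative for grouping).
II: derived state '1' in Helioana and Zygops only — synapomorphy for {Helioana, Zygops}.
III (derived state '1') is shared by Helioana, Pachyella, Platyites, Zygina, and Zygops — a synapomorphy uniting that clade.
IV (state '1') occurs in Helioana and Zygina but conflicts with the nesting implied by the other characters — most parsimoniously interpreted as homoplasy.
V (derived state '1') is unique to Platyites (autapomorphy; uninformative for grouping).
VI: derived state '0' in Helioana, Platyites, and Zygops only — synapomorphy for {Helioana, Platyites, Zygops}.
VII: derived state '1' in Helioana, Pachyella, Platyites, and Zygops only — synapomorphy for {Helioana, Pachyella, Platyites, Zygops}.
Most parsimonious ingroup topology: (((Pachyella,((Helioana,Zygops),Platyites)),Zygina),Dromoma).
Helioana and Zygops form a cherry on this tree, so they are sister taxa.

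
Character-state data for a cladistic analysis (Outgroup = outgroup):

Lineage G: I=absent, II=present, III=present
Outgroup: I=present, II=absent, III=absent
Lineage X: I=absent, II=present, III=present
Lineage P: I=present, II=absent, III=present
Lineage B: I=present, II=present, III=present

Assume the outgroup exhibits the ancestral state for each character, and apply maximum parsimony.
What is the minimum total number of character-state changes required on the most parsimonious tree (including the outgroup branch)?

3

Character polarity is set by the outgroup: the derived state is whichever differs from the outgroup's state, so for I the derived state is 'absent', and for the remaining characters it is 'present'.
Only Lineage G and Lineage X show the derived state 'absent' for I, supporting them as a clade.
II: derived state 'present' in Lineage B, Lineage G, and Lineage X only — synapomorphy for {Lineage B, Lineage G, Lineage X}.
III (derived state 'present') is shared by all ingroup taxa — unites the whole ingroup.
Most parsimonious ingroup topology: (((Lineage X,Lineage G),Lineage B),Lineage P).
Changes per character on this tree: I: 1; II: 1; III: 1.
Total = 3.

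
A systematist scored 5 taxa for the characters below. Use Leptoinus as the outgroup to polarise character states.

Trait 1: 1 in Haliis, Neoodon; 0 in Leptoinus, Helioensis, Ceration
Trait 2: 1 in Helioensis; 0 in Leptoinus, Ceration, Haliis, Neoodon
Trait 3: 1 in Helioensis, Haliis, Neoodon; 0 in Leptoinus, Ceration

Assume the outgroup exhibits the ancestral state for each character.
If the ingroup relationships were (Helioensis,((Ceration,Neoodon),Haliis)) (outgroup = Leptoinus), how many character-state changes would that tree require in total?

Map each character onto (Helioensis,((Ceration,Neoodon),Haliis)) (rooted by Leptoinus) and count the minimum state changes it requires (Fitch parsimony):
Trait 1: 2; Trait 2: 1; Trait 3: 2.
Total tree length = 5.

5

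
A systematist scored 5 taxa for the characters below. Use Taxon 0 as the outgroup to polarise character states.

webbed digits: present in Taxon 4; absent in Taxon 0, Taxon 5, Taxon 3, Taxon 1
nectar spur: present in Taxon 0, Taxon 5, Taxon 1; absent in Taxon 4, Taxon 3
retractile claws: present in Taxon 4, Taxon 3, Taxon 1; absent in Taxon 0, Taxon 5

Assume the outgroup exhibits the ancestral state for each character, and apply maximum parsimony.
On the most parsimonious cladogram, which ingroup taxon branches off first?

Character polarity is set by the outgroup: the derived state is whichever differs from the outgroup's state, so for nectar spur the derived state is 'absent', and for the remaining characters it is 'present'.
webbed digits (derived state 'present') is unique to Taxon 4 (autapomorphy; uninformative for grouping).
nectar spur: derived state 'absent' in Taxon 3 and Taxon 4 only — synapomorphy for {Taxon 3, Taxon 4}.
retractile claws: derived state 'present' in Taxon 1, Taxon 3, and Taxon 4 only — synapomorphy for {Taxon 1, Taxon 3, Taxon 4}.
Most parsimonious ingroup topology: (Taxon 5,((Taxon 4,Taxon 3),Taxon 1)).
Taxon 5 is sister to the clade containing all other ingroup taxa, so it is the earliest-diverging (most basal) ingroup lineage.

Taxon 5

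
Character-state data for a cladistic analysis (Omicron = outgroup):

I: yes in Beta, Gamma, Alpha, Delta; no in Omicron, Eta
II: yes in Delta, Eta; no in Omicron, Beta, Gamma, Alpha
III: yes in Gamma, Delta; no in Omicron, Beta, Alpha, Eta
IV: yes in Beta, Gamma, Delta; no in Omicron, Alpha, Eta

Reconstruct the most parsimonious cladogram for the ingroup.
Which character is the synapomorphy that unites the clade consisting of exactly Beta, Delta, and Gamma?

The outgroup has state 'no' for every character, so 'yes' is the derived state throughout.
Only Alpha, Beta, Delta, and Gamma show the derived state 'yes' for I, supporting them as a clade.
II groups Delta and Eta, which is incompatible with the clades supported by the remaining characters; treating it as convergent (homoplasy) costs fewer steps than any alternative tree.
Only Delta and Gamma show the derived state 'yes' for III, supporting them as a clade.
Only Beta, Delta, and Gamma show the derived state 'yes' for IV, supporting them as a clade.
Most parsimonious ingroup topology: (((Beta,(Gamma,Delta)),Alpha),Eta).
The clade {Beta, Delta, Gamma} is supported by IV: its derived state 'yes' occurs in exactly those taxa and in no other taxon (including the outgroup).

IV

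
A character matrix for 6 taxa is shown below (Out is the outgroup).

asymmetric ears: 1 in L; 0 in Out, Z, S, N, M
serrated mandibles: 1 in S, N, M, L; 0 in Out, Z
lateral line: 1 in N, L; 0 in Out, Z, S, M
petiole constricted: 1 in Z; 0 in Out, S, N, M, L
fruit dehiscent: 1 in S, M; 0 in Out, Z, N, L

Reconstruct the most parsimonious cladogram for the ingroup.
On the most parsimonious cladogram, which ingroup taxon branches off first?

Z

The outgroup has state '0' for every character, so '1' is the derived state throughout.
asymmetric ears (derived state '1') is unique to L (autapomorphy; uninformative for grouping).
serrated mandibles: derived state '1' in L, M, N, and S only — synapomorphy for {L, M, N, S}.
lateral line: derived state '1' in L and N only — synapomorphy for {L, N}.
petiole constricted: derived state '1' in Z only — an autapomorphy, so it tells us nothing about relationships among taxa.
fruit dehiscent (derived state '1') is shared by M and S — a synapomorphy uniting that clade.
Most parsimonious ingroup topology: (Z,((S,M),(N,L))).
Z is sister to the clade containing all other ingroup taxa, so it is the earliest-diverging (most basal) ingroup lineage.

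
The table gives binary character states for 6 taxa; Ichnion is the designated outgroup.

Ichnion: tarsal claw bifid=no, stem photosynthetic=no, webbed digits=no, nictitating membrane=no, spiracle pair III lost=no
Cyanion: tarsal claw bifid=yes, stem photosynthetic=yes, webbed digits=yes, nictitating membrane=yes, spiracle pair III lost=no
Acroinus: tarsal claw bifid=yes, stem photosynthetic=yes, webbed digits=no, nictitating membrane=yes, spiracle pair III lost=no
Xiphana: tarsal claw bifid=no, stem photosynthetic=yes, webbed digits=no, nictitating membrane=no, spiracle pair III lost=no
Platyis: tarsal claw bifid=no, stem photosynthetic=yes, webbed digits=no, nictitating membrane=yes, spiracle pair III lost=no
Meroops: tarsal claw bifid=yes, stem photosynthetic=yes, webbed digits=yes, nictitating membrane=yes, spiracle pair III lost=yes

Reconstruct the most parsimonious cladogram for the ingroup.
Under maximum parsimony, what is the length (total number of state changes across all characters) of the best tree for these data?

5

The outgroup has state 'no' for every character, so 'yes' is the derived state throughout.
tarsal claw bifid: derived state 'yes' in Acroinus, Cyanion, and Meroops only — synapomorphy for {Acroinus, Cyanion, Meroops}.
All ingroup taxa share the derived state 'yes' for stem photosynthetic; it defines the ingroup but does not resolve relationships within it.
webbed digits: derived state 'yes' in Cyanion and Meroops only — synapomorphy for {Cyanion, Meroops}.
Only Acroinus, Cyanion, Meroops, and Platyis show the derived state 'yes' for nictitating membrane, supporting them as a clade.
spiracle pair III lost (derived state 'yes') is unique to Meroops (autapomorphy; uninformative for grouping).
Most parsimonious ingroup topology: ((((Cyanion,Meroops),Acroinus),Platyis),Xiphana).
Changes per character on this tree: tarsal claw bifid: 1; stem photosynthetic: 1; webbed digits: 1; nictitating membrane: 1; spiracle pair III lost: 1.
Total = 5.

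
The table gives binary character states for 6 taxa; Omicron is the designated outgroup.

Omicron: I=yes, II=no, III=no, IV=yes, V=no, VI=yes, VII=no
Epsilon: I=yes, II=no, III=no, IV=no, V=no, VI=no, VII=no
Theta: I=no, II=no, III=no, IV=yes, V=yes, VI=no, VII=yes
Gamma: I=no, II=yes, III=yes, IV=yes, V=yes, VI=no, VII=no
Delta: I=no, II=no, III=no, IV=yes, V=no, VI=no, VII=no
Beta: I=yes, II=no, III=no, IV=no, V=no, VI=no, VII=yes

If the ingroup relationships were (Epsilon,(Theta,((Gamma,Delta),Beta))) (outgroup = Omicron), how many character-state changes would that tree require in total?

Map each character onto (Epsilon,(Theta,((Gamma,Delta),Beta))) (rooted by Omicron) and count the minimum state changes it requires (Fitch parsimony):
I: 2; II: 1; III: 1; IV: 2; V: 2; VI: 1; VII: 2.
Total tree length = 11.

11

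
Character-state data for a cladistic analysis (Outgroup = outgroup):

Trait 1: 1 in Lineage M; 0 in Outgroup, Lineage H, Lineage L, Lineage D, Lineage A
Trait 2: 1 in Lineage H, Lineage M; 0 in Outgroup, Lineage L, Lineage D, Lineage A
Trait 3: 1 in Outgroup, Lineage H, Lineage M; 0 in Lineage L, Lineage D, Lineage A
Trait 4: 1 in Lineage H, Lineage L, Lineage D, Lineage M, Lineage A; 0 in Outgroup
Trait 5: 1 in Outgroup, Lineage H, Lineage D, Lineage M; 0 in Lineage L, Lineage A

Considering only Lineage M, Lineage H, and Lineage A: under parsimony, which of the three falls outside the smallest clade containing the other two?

Character polarity is set by the outgroup: the derived state is whichever differs from the outgroup's state, so for Trait 3, Trait 5 the derived state is '0', and for the remaining characters it is '1'.
Trait 1: derived state '1' in Lineage M only — an autapomorphy, so it tells us nothing about relationships among taxa.
Trait 2: derived state '1' in Lineage H and Lineage M only — synapomorphy for {Lineage H, Lineage M}.
Only Lineage A, Lineage D, and Lineage L show the derived state '0' for Trait 3, supporting them as a clade.
All ingroup taxa share the derived state '1' for Trait 4; it defines the ingroup but does not resolve relationships within it.
Only Lineage A and Lineage L show the derived state '0' for Trait 5, supporting them as a clade.
Most parsimonious ingroup topology: ((Lineage H,Lineage M),((Lineage L,Lineage A),Lineage D)).
Lineage M and Lineage H share a more recent common ancestor with each other than either does with Lineage A, so Lineage A is the least closely related of the three.

Lineage A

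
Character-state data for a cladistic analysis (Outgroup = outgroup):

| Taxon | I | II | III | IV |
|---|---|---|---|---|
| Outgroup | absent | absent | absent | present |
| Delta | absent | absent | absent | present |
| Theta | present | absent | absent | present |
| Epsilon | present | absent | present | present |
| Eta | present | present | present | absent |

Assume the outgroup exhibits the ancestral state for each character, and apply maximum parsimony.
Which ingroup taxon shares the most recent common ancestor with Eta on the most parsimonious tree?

Epsilon

Character polarity is set by the outgroup: the derived state is whichever differs from the outgroup's state, so for IV the derived state is 'absent', and for the remaining characters it is 'present'.
Only Epsilon, Eta, and Theta show the derived state 'present' for I, supporting them as a clade.
II (derived state 'present') is unique to Eta (autapomorphy; uninformative for grouping).
III: derived state 'present' in Epsilon and Eta only — synapomorphy for {Epsilon, Eta}.
IV (derived state 'absent') is unique to Eta (autapomorphy; uninformative for grouping).
Most parsimonious ingroup topology: (Delta,(Theta,(Epsilon,Eta))).
Eta and Epsilon form a cherry on this tree, so they are sister taxa.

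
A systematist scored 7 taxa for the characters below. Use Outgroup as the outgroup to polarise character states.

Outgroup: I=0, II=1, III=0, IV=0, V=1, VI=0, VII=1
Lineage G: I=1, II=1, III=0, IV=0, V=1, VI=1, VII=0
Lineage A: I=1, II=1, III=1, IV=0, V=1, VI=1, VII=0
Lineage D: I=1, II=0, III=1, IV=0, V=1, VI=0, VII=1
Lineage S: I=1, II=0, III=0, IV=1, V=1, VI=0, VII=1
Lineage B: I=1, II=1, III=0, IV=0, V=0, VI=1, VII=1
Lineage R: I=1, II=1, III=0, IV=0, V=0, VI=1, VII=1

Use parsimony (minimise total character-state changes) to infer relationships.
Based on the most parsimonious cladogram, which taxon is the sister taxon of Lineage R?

Character polarity is set by the outgroup: the derived state is whichever differs from the outgroup's state, so for II, V, VII the derived state is '0', and for the remaining characters it is '1'.
All ingroup taxa share the derived state '1' for I; it defines the ingroup but does not resolve relationships within it.
II: derived state '0' in Lineage D and Lineage S only — synapomorphy for {Lineage D, Lineage S}.
III groups Lineage A and Lineage D, which is incompatible with the clades supported by the remaining characters; treating it as convergent (homoplasy) costs fewer steps than any alternative tree.
IV: derived state '1' in Lineage S only — an autapomorphy, so it tells us nothing about relationships among taxa.
V: derived state '0' in Lineage B and Lineage R only — synapomorphy for {Lineage B, Lineage R}.
Only Lineage A, Lineage B, Lineage G, and Lineage R show the derived state '1' for VI, supporting them as a clade.
VII (derived state '0') is shared by Lineage A and Lineage G — a synapomorphy uniting that clade.
Most parsimonious ingroup topology: (((Lineage B,Lineage R),(Lineage G,Lineage A)),(Lineage S,Lineage D)).
Lineage R and Lineage B form a cherry on this tree, so they are sister taxa.

Lineage B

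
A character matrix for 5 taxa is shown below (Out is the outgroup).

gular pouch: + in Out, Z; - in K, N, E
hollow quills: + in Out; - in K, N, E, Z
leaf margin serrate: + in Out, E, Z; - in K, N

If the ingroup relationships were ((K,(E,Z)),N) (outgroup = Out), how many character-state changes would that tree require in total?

Map each character onto ((K,(E,Z)),N) (rooted by Out) and count the minimum state changes it requires (Fitch parsimony):
gular pouch: 2; hollow quills: 1; leaf margin serrate: 2.
Total tree length = 5.

5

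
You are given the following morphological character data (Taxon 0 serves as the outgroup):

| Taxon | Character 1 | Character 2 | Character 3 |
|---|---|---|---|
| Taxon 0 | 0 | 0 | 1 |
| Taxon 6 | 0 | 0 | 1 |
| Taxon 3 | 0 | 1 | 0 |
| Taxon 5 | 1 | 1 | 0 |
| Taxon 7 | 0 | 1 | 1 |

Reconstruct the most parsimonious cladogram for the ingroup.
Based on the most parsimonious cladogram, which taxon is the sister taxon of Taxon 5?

Character polarity is set by the outgroup: the derived state is whichever differs from the outgroup's state, so for Character 3 the derived state is '0', and for the remaining characters it is '1'.
Character 1 (derived state '1') is unique to Taxon 5 (autapomorphy; uninformative for grouping).
Only Taxon 3, Taxon 5, and Taxon 7 show the derived state '1' for Character 2, supporting them as a clade.
Character 3: derived state '0' in Taxon 3 and Taxon 5 only — synapomorphy for {Taxon 3, Taxon 5}.
Most parsimonious ingroup topology: (Taxon 6,((Taxon 3,Taxon 5),Taxon 7)).
Taxon 5 and Taxon 3 form a cherry on this tree, so they are sister taxa.

Taxon 3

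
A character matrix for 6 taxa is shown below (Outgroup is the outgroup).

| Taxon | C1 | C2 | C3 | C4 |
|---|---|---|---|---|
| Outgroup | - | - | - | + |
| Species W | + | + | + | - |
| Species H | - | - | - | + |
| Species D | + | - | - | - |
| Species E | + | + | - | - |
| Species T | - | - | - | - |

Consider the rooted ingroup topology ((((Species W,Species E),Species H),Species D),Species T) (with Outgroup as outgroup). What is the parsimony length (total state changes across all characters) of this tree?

Map each character onto ((((Species W,Species E),Species H),Species D),Species T) (rooted by Outgroup) and count the minimum state changes it requires (Fitch parsimony):
C1: 2; C2: 1; C3: 1; C4: 2.
Total tree length = 6.

6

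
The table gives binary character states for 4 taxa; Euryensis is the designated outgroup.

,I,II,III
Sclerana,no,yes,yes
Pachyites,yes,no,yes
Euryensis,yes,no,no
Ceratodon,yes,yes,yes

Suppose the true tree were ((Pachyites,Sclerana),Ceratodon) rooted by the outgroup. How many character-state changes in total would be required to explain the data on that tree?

Map each character onto ((Pachyites,Sclerana),Ceratodon) (rooted by Euryensis) and count the minimum state changes it requires (Fitch parsimony):
I: 1; II: 2; III: 1.
Total tree length = 4.

4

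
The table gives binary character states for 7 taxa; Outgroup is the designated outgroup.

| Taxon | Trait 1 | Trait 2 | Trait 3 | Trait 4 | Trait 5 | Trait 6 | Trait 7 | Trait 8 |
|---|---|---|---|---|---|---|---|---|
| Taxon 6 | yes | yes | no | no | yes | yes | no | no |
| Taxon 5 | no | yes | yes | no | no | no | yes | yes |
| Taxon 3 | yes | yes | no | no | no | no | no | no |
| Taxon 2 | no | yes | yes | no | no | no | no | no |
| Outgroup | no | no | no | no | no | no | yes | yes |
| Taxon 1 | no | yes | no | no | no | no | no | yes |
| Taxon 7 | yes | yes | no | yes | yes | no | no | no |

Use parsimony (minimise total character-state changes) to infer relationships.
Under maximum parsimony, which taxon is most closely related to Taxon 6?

Taxon 7

Character polarity is set by the outgroup: the derived state is whichever differs from the outgroup's state, so for Trait 7, Trait 8 the derived state is 'no', and for the remaining characters it is 'yes'.
Trait 1: derived state 'yes' in Taxon 3, Taxon 6, and Taxon 7 only — synapomorphy for {Taxon 3, Taxon 6, Taxon 7}.
Trait 2 (derived state 'yes') is shared by all ingroup taxa — unites the whole ingroup.
Trait 3 groups Taxon 2 and Taxon 5, which is incompatible with the clades supported by the remaining characters; treating it as convergent (homoplasy) costs fewer steps than any alternative tree.
Trait 4 (derived state 'yes') is unique to Taxon 7 (autapomorphy; uninformative for grouping).
Trait 5 (derived state 'yes') is shared by Taxon 6 and Taxon 7 — a synapomorphy uniting that clade.
Trait 6: derived state 'yes' in Taxon 6 only — an autapomorphy, so it tells us nothing about relationships among taxa.
Only Taxon 1, Taxon 2, Taxon 3, Taxon 6, and Taxon 7 show the derived state 'no' for Trait 7, supporting them as a clade.
Only Taxon 2, Taxon 3, Taxon 6, and Taxon 7 show the derived state 'no' for Trait 8, supporting them as a clade.
Most parsimonious ingroup topology: (Taxon 5,(Taxon 1,((Taxon 3,(Taxon 6,Taxon 7)),Taxon 2))).
Taxon 6 and Taxon 7 form a cherry on this tree, so they are sister taxa.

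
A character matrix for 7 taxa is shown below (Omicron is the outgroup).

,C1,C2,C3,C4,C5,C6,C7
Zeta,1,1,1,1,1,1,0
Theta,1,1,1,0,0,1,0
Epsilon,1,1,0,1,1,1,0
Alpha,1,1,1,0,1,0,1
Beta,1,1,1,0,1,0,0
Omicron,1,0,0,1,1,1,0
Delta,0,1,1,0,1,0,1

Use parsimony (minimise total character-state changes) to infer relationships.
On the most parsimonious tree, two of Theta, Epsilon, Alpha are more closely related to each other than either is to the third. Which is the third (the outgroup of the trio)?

Epsilon

Character polarity is set by the outgroup: the derived state is whichever differs from the outgroup's state, so for C1, C4, C5, C6 the derived state is '0', and for the remaining characters it is '1'.
C1: derived state '0' in Delta only — an autapomorphy, so it tells us nothing about relationships among taxa.
All ingroup taxa share the derived state '1' for C2; it defines the ingroup but does not resolve relationships within it.
C3: derived state '1' in Alpha, Beta, Delta, Theta, and Zeta only — synapomorphy for {Alpha, Beta, Delta, Theta, Zeta}.
C4: derived state '0' in Alpha, Beta, Delta, and Theta only — synapomorphy for {Alpha, Beta, Delta, Theta}.
C5: derived state '0' in Theta only — an autapomorphy, so it tells us nothing about relationships among taxa.
C6: derived state '0' in Alpha, Beta, and Delta only — synapomorphy for {Alpha, Beta, Delta}.
C7: derived state '1' in Alpha and Delta only — synapomorphy for {Alpha, Delta}.
Most parsimonious ingroup topology: ((((Beta,(Alpha,Delta)),Theta),Zeta),Epsilon).
Alpha and Theta share a more recent common ancestor with each other than either does with Epsilon, so Epsilon is the least closely related of the three.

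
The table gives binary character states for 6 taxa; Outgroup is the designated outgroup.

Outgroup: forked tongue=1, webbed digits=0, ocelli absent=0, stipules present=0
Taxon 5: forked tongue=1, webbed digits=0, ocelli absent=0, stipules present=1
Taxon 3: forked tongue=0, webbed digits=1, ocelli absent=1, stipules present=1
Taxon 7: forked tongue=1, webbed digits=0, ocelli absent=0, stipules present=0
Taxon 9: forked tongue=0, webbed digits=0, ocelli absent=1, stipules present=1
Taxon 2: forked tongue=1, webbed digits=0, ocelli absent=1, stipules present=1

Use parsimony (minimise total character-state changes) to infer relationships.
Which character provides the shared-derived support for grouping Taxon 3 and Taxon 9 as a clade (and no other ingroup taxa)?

forked tongue

Character polarity is set by the outgroup: the derived state is whichever differs from the outgroup's state, so for forked tongue the derived state is '0', and for the remaining characters it is '1'.
forked tongue: derived state '0' in Taxon 3 and Taxon 9 only — synapomorphy for {Taxon 3, Taxon 9}.
webbed digits (derived state '1') is unique to Taxon 3 (autapomorphy; uninformative for grouping).
ocelli absent: derived state '1' in Taxon 2, Taxon 3, and Taxon 9 only — synapomorphy for {Taxon 2, Taxon 3, Taxon 9}.
stipules present (derived state '1') is shared by Taxon 2, Taxon 3, Taxon 5, and Taxon 9 — a synapomorphy uniting that clade.
Most parsimonious ingroup topology: ((Taxon 5,((Taxon 3,Taxon 9),Taxon 2)),Taxon 7).
The clade {Taxon 3, Taxon 9} is supported by forked tongue: its derived state '0' occurs in exactly those taxa and in no other taxon (including the outgroup).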